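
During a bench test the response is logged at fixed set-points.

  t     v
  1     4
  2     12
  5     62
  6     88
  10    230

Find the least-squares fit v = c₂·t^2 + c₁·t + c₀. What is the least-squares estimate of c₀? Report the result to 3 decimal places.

c₀ = -0.314

The normal equations are: 11938·c₂ + 1350·c₁ + 166·c₀ = 27770;  1350·c₂ + 166·c₁ + 24·c₀ = 3166;  166·c₂ + 24·c₁ + 5·c₀ = 396.
Inverting the 3×3 Gram matrix, [c₂, c₁, c₀]ᵀ = [3833/1826, 3737/1826, -287/913]ᵀ.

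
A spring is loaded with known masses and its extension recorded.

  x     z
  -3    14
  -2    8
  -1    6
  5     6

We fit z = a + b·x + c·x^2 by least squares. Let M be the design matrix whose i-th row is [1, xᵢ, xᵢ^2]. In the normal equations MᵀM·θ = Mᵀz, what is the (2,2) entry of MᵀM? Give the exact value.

Row 2 ↔ basis x, column 2 ↔ basis x, so (MᵀM)_{2,2} = Σᵢ (x)·(x) = (-3)·(-3) + (-2)·(-2) + (-1)·(-1) + (5)·(5) = 39.

39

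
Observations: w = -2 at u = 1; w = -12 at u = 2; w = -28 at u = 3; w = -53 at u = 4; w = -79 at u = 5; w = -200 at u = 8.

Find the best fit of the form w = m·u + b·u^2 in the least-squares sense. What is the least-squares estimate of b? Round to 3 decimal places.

b = -3.085

Setting ∂/∂m … = 0 gives: 119·m + 737·b = -2317;  737·m + 5075·b = -15925.
(Σu·u = 119, Σu·u^2 = 737, Σu^2·u^2 = 5075, Σu·w = -2317, Σu^2·w = -15925.)
Δ = 119·5075 − 737² = 60756.
m = ((-2317)·5075 − 737·(-15925))/60756 = -3675/10126; b = (119·(-15925) − 737·(-2317))/60756 = -31241/10126.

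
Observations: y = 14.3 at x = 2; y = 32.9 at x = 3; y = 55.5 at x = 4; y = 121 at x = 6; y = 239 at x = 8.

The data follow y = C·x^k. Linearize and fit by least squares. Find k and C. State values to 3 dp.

k = 2.000, C = 3.559

Taking logs, ln y = k·ln x + ln C, so regress ln y on ln x.
Σln x = 7.0493, Σ(ln x)² = 11.1437, Σln y = 20.4424, Σln x·ln y = 31.2307.
Equations: 11.1437·k + 7.0493·ln C = 31.2307;  7.0493·k + 5·ln C = 20.4424.
Slope k = (n·Σln x·ln y − Σln x·Σln y)/(n·Σ(ln x)² − (Σln x)²) = (5·31.2307 − 7.0493·20.4424)/6.0265 = 1.99952; ln C = (Σln y − k·Σln x)/n = 1.26945, so C = exp(1.26945) = 3.55890.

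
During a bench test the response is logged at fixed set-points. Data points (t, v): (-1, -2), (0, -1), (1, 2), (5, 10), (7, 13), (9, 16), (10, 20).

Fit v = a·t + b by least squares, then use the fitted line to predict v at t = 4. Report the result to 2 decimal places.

v̂ = 7.45

From the data, Σt·t = 257, Σt = 31, Σ1 = 7.
Moment sums: Σt·v = 489, Σv = 58.
So MᵀM·[a, b]ᵀ = Mᵀv: [[257, 31]; [31, 7]]·[a, b]ᵀ = [489, 58]ᵀ.
Determinant 257·7 − 31² = 838.
a = (489·7 − 31·58)/838 = 1625/838; b = (257·58 − 31·489)/838 = -253/838.
At t = 4: v̂ = (1625/838)·(4) + (-253/838)·(1) = 6247/838.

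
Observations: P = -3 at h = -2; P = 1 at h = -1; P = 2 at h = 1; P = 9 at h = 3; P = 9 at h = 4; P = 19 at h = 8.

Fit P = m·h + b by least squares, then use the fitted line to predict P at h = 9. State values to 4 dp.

P̂ = 20.6683

The normal equations are: 95·m + 13·b = 222;  13·m + 6·b = 37.
(Σh·h = 95, Σh = 13, Σ1 = 6, Σh·P = 222, ΣP = 37.)
Δ = 95·6 − 13² = 401.
m = (222·6 − 13·37)/401 = 851/401; b = (95·37 − 13·222)/401 = 629/401.
At h = 9: P̂ = (851/401)·(9) + (629/401)·(1) = 8288/401.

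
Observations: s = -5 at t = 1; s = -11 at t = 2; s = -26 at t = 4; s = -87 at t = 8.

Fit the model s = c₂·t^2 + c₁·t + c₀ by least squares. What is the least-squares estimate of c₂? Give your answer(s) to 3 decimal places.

From the data, Σt^2·t^2 = 4369, Σt^2·t = 585, Σt^2 = 85, Σt·t = 85, Σt = 15, Σ1 = 4.
Right-hand side: Σt^2·s = -6033, Σt·s = -827, Σs = -129.
Row-reducing yields c₂ = -433/372, c₁ = -719/620, c₀ = -19/6.

c₂ = -1.164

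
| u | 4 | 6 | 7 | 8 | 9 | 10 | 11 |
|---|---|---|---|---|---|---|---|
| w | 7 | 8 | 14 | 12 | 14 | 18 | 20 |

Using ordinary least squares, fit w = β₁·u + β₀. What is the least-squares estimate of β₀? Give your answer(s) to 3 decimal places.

β₀ = -1.430

The normal equations are: 467·β₁ + 55·β₀ = 796;  55·β₁ + 7·β₀ = 93.
(Σu·u = 467, Σu = 55, Σ1 = 7, Σu·w = 796, Σw = 93.)
det = 467·7 − 55² = 244.
β₁ = (796·7 − 55·93)/244 = 457/244; β₀ = (467·93 − 55·796)/244 = -349/244.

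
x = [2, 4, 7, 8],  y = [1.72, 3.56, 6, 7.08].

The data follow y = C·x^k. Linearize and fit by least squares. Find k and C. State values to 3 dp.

k = 1.008, C = 0.862

Linearized form: ln y = k·ln x + ln C. From the 4 transformed points,
XᵀX = [[10.5129, 6.1048]; [6.1048, 4]], rhs = [9.6928, 5.5611]ᵀ  (here Σln x = 6.1048, Σ(ln x)² = 10.5129, Σln y = 5.5611, Σln x·ln y = 9.6928).
Solving (det = 4.7831): k = 1.00808, ln C = -0.14825, so C = exp(-0.14825) = 0.86222.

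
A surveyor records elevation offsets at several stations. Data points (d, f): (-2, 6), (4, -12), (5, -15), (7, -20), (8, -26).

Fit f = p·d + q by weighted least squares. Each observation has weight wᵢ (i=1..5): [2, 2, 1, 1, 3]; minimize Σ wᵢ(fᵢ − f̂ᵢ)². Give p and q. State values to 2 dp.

Setting ∂/∂p … = 0 gives: 306·p + 40·q = -959;  40·p + 9·q = -125.
Eliminating q: 9·(row 1) − 40·(row 2) gives 1154·p = 9·(-959) − 40·(-125) = -3631, so p = -3631/1154.
Then q = ((-125) − 40·(-3631/1154))/9 = 55/577.

p = -3.15, q = 0.10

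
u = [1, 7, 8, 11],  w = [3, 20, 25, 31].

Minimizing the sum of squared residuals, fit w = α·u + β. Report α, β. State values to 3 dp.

The normal system MᵀM·[α, β]ᵀ = Mᵀw is [[235, 27]; [27, 4]]·[α, β]ᵀ = [684, 79]ᵀ.
Eliminating β: 4·(row 1) − 27·(row 2) gives 211·α = 4·684 − 27·79 = 603, so α = 603/211.
Then β = (79 − 27·(603/211))/4 = 97/211.

α = 2.858, β = 0.460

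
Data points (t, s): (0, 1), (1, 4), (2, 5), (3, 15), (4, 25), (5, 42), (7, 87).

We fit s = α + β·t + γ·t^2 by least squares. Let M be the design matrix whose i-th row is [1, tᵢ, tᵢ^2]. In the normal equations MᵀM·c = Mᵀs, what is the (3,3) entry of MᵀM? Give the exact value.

Row 3 ↔ basis t^2, column 3 ↔ basis t^2, so (MᵀM)_{3,3} = Σᵢ (t^2)·(t^2) = (0)·(0) + (1)·(1) + (4)·(4) + (9)·(9) + (16)·(16) + (25)·(25) + (49)·(49) = 3380.

3380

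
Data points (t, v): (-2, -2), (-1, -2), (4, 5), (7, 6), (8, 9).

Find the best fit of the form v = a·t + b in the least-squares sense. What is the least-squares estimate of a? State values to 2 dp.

a = 1.07

Setting ∂/∂a … = 0 gives: 134·a + 16·b = 140;  16·a + 5·b = 16.
Δ = 134·5 − 16² = 414.
a = (140·5 − 16·16)/414 = 74/69; b = (134·16 − 16·140)/414 = -16/69.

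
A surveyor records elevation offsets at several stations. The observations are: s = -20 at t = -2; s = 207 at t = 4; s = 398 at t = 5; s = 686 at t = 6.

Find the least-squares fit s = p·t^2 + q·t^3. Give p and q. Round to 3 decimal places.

p = 0.764, q = 3.044

The normal equations are: 2193·p + 11893·q = 37878;  11893·p + 66441·q = 211334.
(Σt^2·t^2 = 2193, Σt^2·t^3 = 11893, Σt^3·t^3 = 66441, Σt^2·s = 37878, Σt^3·s = 211334.)
Δ = 2193·66441 − 11893² = 4261664.
p = (37878·66441 − 11893·211334)/4261664 = 407117/532708; q = (2193·211334 − 11893·37878)/4261664 = 1621551/532708.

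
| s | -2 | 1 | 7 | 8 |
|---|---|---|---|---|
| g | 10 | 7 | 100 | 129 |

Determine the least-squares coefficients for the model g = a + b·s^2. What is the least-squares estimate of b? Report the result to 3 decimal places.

b = 1.960

Entries of XᵀX: Σ1 = 4, Σs^2 = 118, Σs^2·s^2 = 6514.
Moment sums: Σg = 246, Σs^2·g = 13203.
XᵀX·[a, b]ᵀ = Xᵀg becomes [[4, 118]; [118, 6514]]·[a, b]ᵀ = [246, 13203]ᵀ.
Δ = 4·6514 − 118² = 12132.
a = (246·6514 − 118·13203)/12132 = 7415/2022; b = (4·13203 − 118·246)/12132 = 1982/1011.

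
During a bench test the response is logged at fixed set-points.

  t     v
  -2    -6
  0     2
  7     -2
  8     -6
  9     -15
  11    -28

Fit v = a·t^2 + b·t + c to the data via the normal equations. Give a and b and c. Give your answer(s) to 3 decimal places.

a = -0.537, b = 3.117, c = 2.249

Setting ∂/∂a … = 0 gives: 27715·a + 2907·b + 319·c = -5109;  2907·a + 319·b + 33·c = -493;  319·a + 33·b + 6·c = -55.
(Σt^2·t^2 = 27715, Σt^2·t = 2907, Σt^2 = 319, Σt·t = 319, Σt = 33, Σ1 = 6, Σt^2·v = -5109, Σt·v = -493, Σv = -55.)
Inverting the 3×3 Gram matrix, [a, b, c]ᵀ = [-24259/45160, 703837/225800, 253957/112900]ᵀ.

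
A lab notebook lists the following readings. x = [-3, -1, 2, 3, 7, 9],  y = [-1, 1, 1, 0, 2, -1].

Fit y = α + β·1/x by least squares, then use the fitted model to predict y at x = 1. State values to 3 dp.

Entries of MᵀM: Σ1 = 6, Σ1/x = -31/126, Σ1/x·1/x = 23893/15876.
And Σy = 2, Σ1/x·y = 1/126.
det = 6·(23893/15876) − (-31/126)² = 142397/15876.
α = (2·(23893/15876) − (-31/126)·(1/126))/(142397/15876) = 47817/142397; β = (6·(1/126) − (-31/126)·2)/(142397/15876) = 8568/142397.
At x = 1: ŷ = (47817/142397)·(1) + (8568/142397)·(1) = 56385/142397.

ŷ = 0.396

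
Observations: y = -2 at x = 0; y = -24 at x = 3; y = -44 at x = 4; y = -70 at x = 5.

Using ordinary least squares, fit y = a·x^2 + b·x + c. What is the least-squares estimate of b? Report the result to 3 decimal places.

b = 2.028

The normal system AᵀA·[a, b, c]ᵀ = Aᵀy is [[962, 216, 50]; [216, 50, 12]; [50, 12, 4]]·[a, b, c]ᵀ = [-2670, -598, -140]ᵀ.
Solving the 3×3 system (Gaussian elimination) gives a = -566/181, b = 367/181, c = -361/181.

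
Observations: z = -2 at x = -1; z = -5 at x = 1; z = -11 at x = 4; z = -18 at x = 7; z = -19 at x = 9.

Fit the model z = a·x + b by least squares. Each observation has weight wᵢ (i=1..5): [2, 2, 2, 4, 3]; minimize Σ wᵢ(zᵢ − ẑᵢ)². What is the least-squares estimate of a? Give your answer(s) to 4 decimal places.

With design matrix A, AᵀWA = [[475, 63]; [63, 13]] and AᵀWz = [-1111, -165]ᵀ.
Determinant 475·13 − 63² = 2206.
a = ((-1111)·13 − 63·(-165))/2206 = -2024/1103; b = (475·(-165) − 63·(-1111))/2206 = -4191/1103.

a = -1.8350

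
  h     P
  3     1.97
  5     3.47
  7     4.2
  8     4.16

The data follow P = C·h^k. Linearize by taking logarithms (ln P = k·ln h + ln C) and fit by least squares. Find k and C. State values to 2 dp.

k = 0.79, C = 0.87

Let Y = ln P. Fitting Y = k·ln h + ln C by least squares:
Σln h = 6.7334, Σ(ln h)² = 11.9079, Σln P = 4.7828, Σln h·ln P = 8.5041.
Equations: 11.9079·k + 6.7334·ln C = 8.5041;  6.7334·k + 4·ln C = 4.7828.
Δ = 11.9079·4 − (6.7334)² = 2.2928; k = (8.5041·4 − 6.7334·4.7828)/2.2928 = 0.79029, ln C = (11.9079·4.7828 − 6.7334·8.5041)/2.2928 = -0.13463, so C = exp(-0.13463) = 0.87404.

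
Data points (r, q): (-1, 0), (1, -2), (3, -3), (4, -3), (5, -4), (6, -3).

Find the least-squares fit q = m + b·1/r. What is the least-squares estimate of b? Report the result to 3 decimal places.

b = -1.279

From the data, Σ1 = 6, Σ1/r = 19/20, Σ1/r·1/r = 8069/3600.
Moment sums: Σq = -15, Σ1/r·q = -101/20.
XᵀX·[m, b]ᵀ = Xᵀq becomes [[6, 19/20]; [19/20, 8069/3600]]·[m, b]ᵀ = [-15, -101/20]ᵀ.
Eliminating b: (8069/3600)·(row 1) − (19/20)·(row 2) gives (3011/240)·m = (8069/3600)·(-15) − (19/20)·(-101/20) = -8647/300, so m = -34588/15055.
Then b = ((-101/20) − (19/20)·(-34588/15055))/(8069/3600) = -3852/3011.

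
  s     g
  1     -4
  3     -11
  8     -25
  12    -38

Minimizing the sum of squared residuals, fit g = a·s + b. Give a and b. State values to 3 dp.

a = -3.041, b = -1.257

Entries of XᵀX: Σs·s = 218, Σs = 24, Σ1 = 4.
For Xᵀg: Σs·g = -693, Σg = -78.
XᵀX·[a, b]ᵀ = Xᵀg becomes [[218, 24]; [24, 4]]·[a, b]ᵀ = [-693, -78]ᵀ.
det = 218·4 − 24² = 296.
a = ((-693)·4 − 24·(-78))/296 = -225/74; b = (218·(-78) − 24·(-693))/296 = -93/74.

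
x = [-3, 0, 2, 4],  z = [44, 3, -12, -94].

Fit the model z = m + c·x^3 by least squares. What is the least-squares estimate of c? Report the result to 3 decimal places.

The normal equations are: 4·m + 45·c = -59;  45·m + 4889·c = -7300.
Determinant 4·4889 − 45² = 17531.
m = ((-59)·4889 − 45·(-7300))/17531 = 40049/17531; c = (4·(-7300) − 45·(-59))/17531 = -26545/17531.

c = -1.514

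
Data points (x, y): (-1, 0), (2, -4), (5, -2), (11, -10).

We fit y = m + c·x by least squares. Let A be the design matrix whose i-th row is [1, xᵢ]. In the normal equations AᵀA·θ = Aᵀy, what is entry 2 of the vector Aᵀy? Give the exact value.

Entry 2 ↔ basis x, so (Aᵀy)_{2} = Σᵢ (x)·yᵢ = (-1)·(0) + (2)·(-4) + (5)·(-2) + (11)·(-10) = -128.

-128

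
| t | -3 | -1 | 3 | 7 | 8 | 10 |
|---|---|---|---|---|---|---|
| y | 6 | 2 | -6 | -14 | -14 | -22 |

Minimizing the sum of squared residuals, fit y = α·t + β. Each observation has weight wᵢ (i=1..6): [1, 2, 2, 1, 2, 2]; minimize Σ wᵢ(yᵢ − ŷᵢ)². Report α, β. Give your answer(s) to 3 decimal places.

MᵀWM·[α, β]ᵀ = MᵀWy reads: 406·α + 44·β = -820;  44·α + 10·β = -88.
(Σwᵢ·t·t = 406, Σwᵢ·t = 44, Σwᵢ·1 = 10, Σwᵢ·t·y = -820, Σwᵢ·y = -88.)
Determinant 406·10 − 44² = 2124.
α = ((-820)·10 − 44·(-88))/2124 = -1082/531; β = (406·(-88) − 44·(-820))/2124 = 88/531.

α = -2.038, β = 0.166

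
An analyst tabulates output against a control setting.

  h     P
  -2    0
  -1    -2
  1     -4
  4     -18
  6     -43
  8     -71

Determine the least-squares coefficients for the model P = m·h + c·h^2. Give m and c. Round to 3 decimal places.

m = -1.211, c = -0.959

AᵀA·[m, c]ᵀ = AᵀP reads: 122·m + 784·c = -900;  784·m + 5666·c = -6386.
Eliminating c: 5666·(row 1) − 784·(row 2) gives 76596·m = 5666·(-900) − 784·(-6386) = -92776, so m = -23194/19149.
Then c = ((-6386) − 784·(-23194/19149))/5666 = -18373/19149.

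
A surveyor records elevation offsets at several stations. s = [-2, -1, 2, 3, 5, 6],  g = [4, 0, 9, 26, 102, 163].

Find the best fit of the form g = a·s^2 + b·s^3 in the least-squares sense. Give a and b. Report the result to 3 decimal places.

a = 1.596, b = 0.490

With design matrix M, MᵀM = [[2035, 11143]; [11143, 63139]] and Mᵀg = [8704, 48700]ᵀ.
det = 2035·63139 − 11143² = 4321416.
a = (8704·63139 − 11143·48700)/4321416 = 574813/360118; b = (2035·48700 − 11143·8704)/4321416 = 16029/32738.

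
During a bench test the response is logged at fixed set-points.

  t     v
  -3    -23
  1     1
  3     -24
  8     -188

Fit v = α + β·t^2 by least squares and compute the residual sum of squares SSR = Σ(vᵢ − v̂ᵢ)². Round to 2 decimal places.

SSR = 0.70

Forming XᵀX = [[4, 83]; [83, 4259]] and Xᵀv = [-234, -12454]ᵀ gives XᵀX·[α, β]ᵀ = Xᵀv.
Eliminating β: 4259·(row 1) − 83·(row 2) gives 10147·α = 4259·(-234) − 83·(-12454) = 37076, so α = 37076/10147.
Then β = ((-12454) − 83·(37076/10147))/4259 = -30394/10147.
Residuals: 3089/10147, 3465/10147, -7058/10147, 504/10147; SSR = 7058/10147.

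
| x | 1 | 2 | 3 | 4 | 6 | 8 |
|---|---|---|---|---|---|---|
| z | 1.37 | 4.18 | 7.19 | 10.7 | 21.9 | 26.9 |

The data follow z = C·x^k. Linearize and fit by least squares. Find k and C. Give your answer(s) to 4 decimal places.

k = 1.4585, C = 1.4394

Taking logs, ln z = k·ln x + ln C, so regress ln z on ln x.
Σln x = 7.0493, Σ(ln x)² = 11.1437, Σln z = 12.4667, Σln x·ln z = 18.8205.
Equations: 11.1437·k + 7.0493·ln C = 18.8205;  7.0493·k + 6·ln C = 12.4667.
Slope k = (n·Σln x·ln z − Σln x·Σln z)/(n·Σ(ln x)² − (Σln x)²) = (6·18.8205 − 7.0493·12.4667)/17.1702 = 1.45848; ln C = (Σln z − k·Σln x)/n = 0.36424, so C = exp(0.36424) = 1.43942.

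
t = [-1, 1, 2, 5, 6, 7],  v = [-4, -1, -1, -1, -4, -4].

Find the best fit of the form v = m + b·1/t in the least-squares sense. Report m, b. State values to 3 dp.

Sums needed: Σ1 = 6, Σ1/t = 106/105, Σ1/t·1/t = 51557/22050.
Right-hand side: Σv = -15, Σ1/t·v = 223/210.
MᵀM·[m, b]ᵀ = Mᵀv becomes [[6, 106/105]; [106/105, 51557/22050]]·[m, b]ᵀ = [-15, 223/210]ᵀ.
Eliminating b: (51557/22050)·(row 1) − (106/105)·(row 2) gives (28687/2205)·m = (51557/22050)·(-15) − (106/105)·(223/210) = -796993/22050, so m = -796993/286870.
Then b = ((223/210) − (106/105)·(-796993/286870))/(51557/22050) = 47439/28687.

m = -2.778, b = 1.654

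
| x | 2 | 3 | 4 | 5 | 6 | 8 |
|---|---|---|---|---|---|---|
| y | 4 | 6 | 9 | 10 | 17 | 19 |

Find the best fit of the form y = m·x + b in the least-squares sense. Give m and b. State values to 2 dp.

m = 2.69, b = -1.70

Sums needed: Σx·x = 154, Σx = 28, Σ1 = 6.
And Σx·y = 366, Σy = 65.
Normal equations: [[154, 28]; [28, 6]]·[m, b]ᵀ = [366, 65]ᵀ.
Eliminating b: 6·(row 1) − 28·(row 2) gives 140·m = 6·366 − 28·65 = 376, so m = 94/35.
Then b = (65 − 28·(94/35))/6 = -17/10.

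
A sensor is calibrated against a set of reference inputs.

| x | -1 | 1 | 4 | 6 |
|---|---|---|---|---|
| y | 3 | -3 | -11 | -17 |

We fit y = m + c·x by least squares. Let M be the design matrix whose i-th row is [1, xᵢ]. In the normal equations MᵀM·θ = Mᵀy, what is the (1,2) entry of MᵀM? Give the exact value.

10

Row 1 ↔ basis 1, column 2 ↔ basis x, so (MᵀM)_{1,2} = Σᵢ x = (1)·(-1) + (1)·(1) + (1)·(4) + (1)·(6) = 10.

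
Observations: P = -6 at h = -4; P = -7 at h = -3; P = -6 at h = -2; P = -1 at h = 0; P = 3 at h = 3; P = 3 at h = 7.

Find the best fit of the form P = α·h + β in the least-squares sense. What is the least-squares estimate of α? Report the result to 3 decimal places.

The normal system AᵀA·[α, β]ᵀ = AᵀP is [[87, 1]; [1, 6]]·[α, β]ᵀ = [87, -14]ᵀ.
Eliminating β: 6·(row 1) − 1·(row 2) gives 521·α = 6·87 − 1·(-14) = 536, so α = 536/521.
Then β = ((-14) − 1·(536/521))/6 = -1305/521.

α = 1.029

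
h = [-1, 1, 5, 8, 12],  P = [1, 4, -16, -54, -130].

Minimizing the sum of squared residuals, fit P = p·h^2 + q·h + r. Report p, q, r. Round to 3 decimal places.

Sums needed: Σh^2·h^2 = 25459, Σh^2·h = 2365, Σh^2 = 235, Σh·h = 235, Σh = 25, Σ1 = 5.
And Σh^2·P = -22571, Σh·P = -2069, ΣP = -195.
Normal equations: [[25459, 2365, 235]; [2365, 235, 25]; [235, 25, 5]]·[p, q, r]ᵀ = [-22571, -2069, -195]ᵀ.
Row-reducing yields p = -360/353, q = 1919/1765, r = 1234/353.

p = -1.020, q = 1.087, r = 3.496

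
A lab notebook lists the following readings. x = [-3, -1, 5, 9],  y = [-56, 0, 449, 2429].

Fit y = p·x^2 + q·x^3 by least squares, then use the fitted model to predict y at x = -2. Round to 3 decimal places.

The normal equations are: 7268·p + 61930·q = 207470;  61930·p + 547796·q = 1828378.
Determinant 7268·547796 − 61930² = 146056428.
p = (207470·547796 − 61930·1828378)/146056428 = 34982215/12171369; q = (7268·1828378 − 61930·207470)/146056428 = 36669517/12171369.
At x = -2: ŷ = (34982215/12171369)·(4) + (36669517/12171369)·(-8) = -153427276/12171369.

ŷ = -12.606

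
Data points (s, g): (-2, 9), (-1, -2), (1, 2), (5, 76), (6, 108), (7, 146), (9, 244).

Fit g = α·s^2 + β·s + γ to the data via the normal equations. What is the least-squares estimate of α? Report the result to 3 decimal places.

Compute the Gram sums: Σs^2·s^2 = 10901, Σs^2·s = 1405, Σs^2 = 197, Σs·s = 197, Σs = 25, Σ1 = 7.
For Aᵀg: Σs^2·g = 32742, Σs·g = 4232, Σg = 583.
So AᵀA·[α, β, γ]ᵀ = Aᵀg: [[10901, 1405, 197]; [1405, 197, 25]; [197, 25, 7]]·[α, β, γ]ᵀ = [32742, 4232, 583]ᵀ.
Inverting the 3×3 Gram matrix, [α, β, γ]ᵀ = [110036/37191, 51487/74382, -60793/24794]ᵀ.

α = 2.959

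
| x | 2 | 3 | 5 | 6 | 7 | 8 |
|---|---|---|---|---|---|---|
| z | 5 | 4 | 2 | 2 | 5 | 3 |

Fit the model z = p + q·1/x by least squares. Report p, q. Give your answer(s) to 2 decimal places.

Compute the Gram sums: Σ1 = 6, Σ1/x = 411/280, Σ1/x·1/x = 328049/705600.
Moment sums: Σz = 21, Σ1/x·z = 4751/840.
Normal equations: [[6, 411/280]; [411/280, 328049/705600]]·[p, q]ᵀ = [21, 4751/840]ᵀ.
Eliminating q: (328049/705600)·(row 1) − (411/280)·(row 2) gives (29867/47040)·p = (328049/705600)·21 − (411/280)·(4751/840) = 171841/117600, so p = 343682/149335.
Then q = ((4751/840) − (411/280)·(343682/149335))/(328049/705600) = 146328/29867.

p = 2.30, q = 4.90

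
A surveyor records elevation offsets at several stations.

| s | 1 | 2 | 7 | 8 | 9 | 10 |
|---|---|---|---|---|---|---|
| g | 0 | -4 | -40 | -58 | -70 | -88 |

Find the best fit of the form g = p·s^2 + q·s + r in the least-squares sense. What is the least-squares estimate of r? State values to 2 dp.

Setting ∂/∂p … = 0 gives: 23075·p + 2593·q + 299·r = -20158;  2593·p + 299·q + 37·r = -2262;  299·p + 37·q + 6·r = -260.
Solving the 3×3 system (Gaussian elimination) gives p = -4993/5340, q = 15763/26700, r = -843/2225.

r = -0.38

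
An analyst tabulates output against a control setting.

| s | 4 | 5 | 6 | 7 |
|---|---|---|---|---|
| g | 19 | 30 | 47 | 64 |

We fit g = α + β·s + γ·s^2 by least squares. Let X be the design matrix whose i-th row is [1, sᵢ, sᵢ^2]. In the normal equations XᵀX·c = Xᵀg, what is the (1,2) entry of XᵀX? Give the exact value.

Row 1 ↔ basis 1, column 2 ↔ basis s, so (XᵀX)_{1,2} = Σᵢ s = (1)·(4) + (1)·(5) + (1)·(6) + (1)·(7) = 22.

22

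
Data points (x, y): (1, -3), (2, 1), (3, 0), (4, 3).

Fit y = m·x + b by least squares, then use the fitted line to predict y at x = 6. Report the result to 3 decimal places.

With design matrix M, MᵀM = [[30, 10]; [10, 4]] and Mᵀy = [11, 1]ᵀ.
Determinant 30·4 − 10² = 20.
m = (11·4 − 10·1)/20 = 17/10; b = (30·1 − 10·11)/20 = -4.
At x = 6: ŷ = (17/10)·(6) + (-4)·(1) = 31/5.

ŷ = 6.200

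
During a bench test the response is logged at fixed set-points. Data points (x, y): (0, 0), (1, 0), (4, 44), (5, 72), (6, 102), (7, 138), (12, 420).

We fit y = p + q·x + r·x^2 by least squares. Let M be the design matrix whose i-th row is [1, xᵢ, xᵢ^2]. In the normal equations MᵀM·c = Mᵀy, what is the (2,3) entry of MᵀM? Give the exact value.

2477

Row 2 ↔ basis x, column 3 ↔ basis x^2, so (MᵀM)_{2,3} = Σᵢ (x)·(x^2) = (0)·(0) + (1)·(1) + (4)·(16) + (5)·(25) + (6)·(36) + (7)·(49) + (12)·(144) = 2477.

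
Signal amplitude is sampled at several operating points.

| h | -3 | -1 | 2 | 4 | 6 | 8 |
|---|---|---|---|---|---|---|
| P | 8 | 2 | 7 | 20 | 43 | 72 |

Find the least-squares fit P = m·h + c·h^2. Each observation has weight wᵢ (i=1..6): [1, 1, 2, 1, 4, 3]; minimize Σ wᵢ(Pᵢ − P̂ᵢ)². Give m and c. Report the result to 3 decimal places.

The normal equations are: 370·m + 2452·c = 2842;  2452·m + 17842·c = 20466.
(Σwᵢ·h·h = 370, Σwᵢ·h·h^2 = 2452, Σwᵢ·h^2·h^2 = 17842, Σwᵢ·h·P = 2842, Σwᵢ·h^2·P = 20466.)
Determinant 370·17842 − 2452² = 589236.
m = (2842·17842 − 2452·20466)/589236 = 131083/147309; c = (370·20466 − 2452·2842)/589236 = 150959/147309.

m = 0.890, c = 1.025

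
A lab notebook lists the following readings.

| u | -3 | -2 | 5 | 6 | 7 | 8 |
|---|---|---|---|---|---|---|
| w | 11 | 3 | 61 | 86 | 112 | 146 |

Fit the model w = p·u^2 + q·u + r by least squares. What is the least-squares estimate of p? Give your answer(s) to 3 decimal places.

From the data, Σu^2·u^2 = 8515, Σu^2·u = 1161, Σu^2 = 187, Σu·u = 187, Σu = 21, Σ1 = 6.
For Aᵀw: Σu^2·w = 19564, Σu·w = 2734, Σw = 419.
So AᵀA·[p, q, r]ᵀ = Aᵀw: [[8515, 1161, 187]; [1161, 187, 21]; [187, 21, 6]]·[p, q, r]ᵀ = [19564, 2734, 419]ᵀ.
Inverting the 3×3 Gram matrix, [p, q, r]ᵀ = [289043/145240, 332083/145240, -7051/36310]ᵀ.

p = 1.990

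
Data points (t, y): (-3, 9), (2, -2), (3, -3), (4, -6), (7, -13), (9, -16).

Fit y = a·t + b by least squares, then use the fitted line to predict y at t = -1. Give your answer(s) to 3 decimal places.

From the data, Σt·t = 168, Σt = 22, Σ1 = 6.
Moment sums: Σt·y = -299, Σy = -31.
Δ = 168·6 − 22² = 524.
a = ((-299)·6 − 22·(-31))/524 = -278/131; b = (168·(-31) − 22·(-299))/524 = 685/262.
At t = -1: ŷ = (-278/131)·(-1) + (685/262)·(1) = 1241/262.

ŷ = 4.737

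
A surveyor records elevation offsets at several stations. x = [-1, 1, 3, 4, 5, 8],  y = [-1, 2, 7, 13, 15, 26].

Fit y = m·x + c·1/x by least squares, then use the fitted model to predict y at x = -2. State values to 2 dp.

Entries of AᵀA: Σx·x = 116, Σx·1/x = 6, Σ1/x·1/x = 32101/14400.
For Aᵀy: Σx·y = 359, Σ1/x·y = 89/6.
det = 116·(32101/14400) − 6² = 801329/3600.
m = (359·(32101/14400) − 6·(89/6))/(801329/3600) = 10242659/3205316; c = (116·(89/6) − 6·359)/(801329/3600) = -1560000/801329.
At x = -2: ŷ = (10242659/3205316)·(-2) + (-1560000/801329)·(-1/2) = -8682659/1602658.

ŷ = -5.42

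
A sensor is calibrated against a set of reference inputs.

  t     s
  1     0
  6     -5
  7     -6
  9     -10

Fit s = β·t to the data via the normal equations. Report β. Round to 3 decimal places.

Setting ∂/∂β … = 0 gives: 167·β = -162.
β = (-162)/167 = -0.97006.

β = -0.970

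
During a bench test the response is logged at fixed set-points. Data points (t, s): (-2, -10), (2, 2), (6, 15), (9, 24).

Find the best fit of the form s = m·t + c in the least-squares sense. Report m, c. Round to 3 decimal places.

m = 3.109, c = -3.909

Compute the Gram sums: Σt·t = 125, Σt = 15, Σ1 = 4.
And Σt·s = 330, Σs = 31.
Normal equations: [[125, 15]; [15, 4]]·[m, c]ᵀ = [330, 31]ᵀ.
Determinant 125·4 − 15² = 275.
m = (330·4 − 15·31)/275 = 171/55; c = (125·31 − 15·330)/275 = -43/11.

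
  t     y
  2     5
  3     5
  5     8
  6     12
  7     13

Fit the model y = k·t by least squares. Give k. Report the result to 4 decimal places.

k = 1.8537

From the data, Σt·t = 123.
And Σt·y = 228.
k = 228/123 = 1.85366.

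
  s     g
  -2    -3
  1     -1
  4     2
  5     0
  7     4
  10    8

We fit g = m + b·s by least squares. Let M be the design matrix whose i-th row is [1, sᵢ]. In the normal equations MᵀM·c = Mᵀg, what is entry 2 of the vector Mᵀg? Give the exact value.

Entry 2 ↔ basis s, so (Mᵀg)_{2} = Σᵢ (s)·gᵢ = (-2)·(-3) + (1)·(-1) + (4)·(2) + (5)·(0) + (7)·(4) + (10)·(8) = 121.

121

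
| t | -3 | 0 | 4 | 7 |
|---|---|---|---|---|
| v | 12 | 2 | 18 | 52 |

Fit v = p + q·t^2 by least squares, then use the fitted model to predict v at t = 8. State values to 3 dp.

v̂ = 67.198

Entries of AᵀA: Σ1 = 4, Σt^2 = 74, Σt^2·t^2 = 2738.
Right-hand side: Σv = 84, Σt^2·v = 2944.
AᵀA·[p, q]ᵀ = Aᵀv becomes [[4, 74]; [74, 2738]]·[p, q]ᵀ = [84, 2944]ᵀ.
det = 4·2738 − 74² = 5476.
p = (84·2738 − 74·2944)/5476 = 82/37; q = (4·2944 − 74·84)/5476 = 1390/1369.
At t = 8: v̂ = (82/37)·(1) + (1390/1369)·(64) = 91994/1369.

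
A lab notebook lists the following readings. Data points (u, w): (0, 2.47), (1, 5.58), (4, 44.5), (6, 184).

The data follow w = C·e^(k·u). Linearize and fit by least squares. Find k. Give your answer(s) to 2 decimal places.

Taking logs, ln w = k·u + ln C, so regress ln w on u.
Σu = 11.0000, Σ(u)² = 53.0000, Σln w = 11.6338, Σu·ln w = 48.1908.
Equations: 53.0000·k + 11.0000·ln C = 48.1908;  11.0000·k + 4·ln C = 11.6338.
Solving (det = 91.0000): k = 0.71199, ln C = 0.95049.

k = 0.71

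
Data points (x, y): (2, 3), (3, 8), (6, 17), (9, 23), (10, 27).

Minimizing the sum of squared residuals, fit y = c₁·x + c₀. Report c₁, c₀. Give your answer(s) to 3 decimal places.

Forming AᵀA = [[230, 30]; [30, 5]] and Aᵀy = [609, 78]ᵀ gives AᵀA·[c₁, c₀]ᵀ = Aᵀy.
det = 230·5 − 30² = 250.
c₁ = (609·5 − 30·78)/250 = 141/50; c₀ = (230·78 − 30·609)/250 = -33/25.

c₁ = 2.820, c₀ = -1.320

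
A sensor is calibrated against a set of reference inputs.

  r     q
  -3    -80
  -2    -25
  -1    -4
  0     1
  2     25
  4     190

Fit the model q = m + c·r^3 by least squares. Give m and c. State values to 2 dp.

m = 0.00, c = 2.97

Sums needed: Σ1 = 6, Σr^3 = 36, Σr^3·r^3 = 4954.
And Σq = 107, Σr^3·q = 14724.
So AᵀA·[m, c]ᵀ = Aᵀq: [[6, 36]; [36, 4954]]·[m, c]ᵀ = [107, 14724]ᵀ.
Δ = 6·4954 − 36² = 28428.
m = (107·4954 − 36·14724)/28428 = 7/14214; c = (6·14724 − 36·107)/28428 = 7041/2369.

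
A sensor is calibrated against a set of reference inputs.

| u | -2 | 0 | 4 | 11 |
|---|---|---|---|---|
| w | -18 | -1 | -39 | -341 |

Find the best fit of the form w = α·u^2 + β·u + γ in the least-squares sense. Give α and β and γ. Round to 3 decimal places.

Entries of MᵀM: Σu^2·u^2 = 14913, Σu^2·u = 1387, Σu^2 = 141, Σu·u = 141, Σu = 13, Σ1 = 4.
Right-hand side: Σu^2·w = -41957, Σu·w = -3871, Σw = -399.
Row-reducing yields α = -72705/23854, β = 309803/119270, γ = -44893/59635.

α = -3.048, β = 2.597, γ = -0.753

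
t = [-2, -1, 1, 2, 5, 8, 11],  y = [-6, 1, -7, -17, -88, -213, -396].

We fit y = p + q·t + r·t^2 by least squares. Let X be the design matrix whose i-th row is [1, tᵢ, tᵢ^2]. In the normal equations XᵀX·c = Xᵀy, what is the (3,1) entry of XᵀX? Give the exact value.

220

Row 3 ↔ basis t^2, column 1 ↔ basis 1, so (XᵀX)_{3,1} = Σᵢ t^2 = (4)·(1) + (1)·(1) + (1)·(1) + (4)·(1) + (25)·(1) + (64)·(1) + (121)·(1) = 220.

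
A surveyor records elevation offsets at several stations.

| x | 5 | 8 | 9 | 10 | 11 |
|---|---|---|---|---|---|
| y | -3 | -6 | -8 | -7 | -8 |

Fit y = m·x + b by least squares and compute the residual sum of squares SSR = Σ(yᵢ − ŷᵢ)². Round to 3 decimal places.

Sums needed: Σx·x = 391, Σx = 43, Σ1 = 5.
For Mᵀy: Σx·y = -293, Σy = -32.
Normal equations: [[391, 43]; [43, 5]]·[m, b]ᵀ = [-293, -32]ᵀ.
Eliminating b: 5·(row 1) − 43·(row 2) gives 106·m = 5·(-293) − 43·(-32) = -89, so m = -89/106.
Then b = ((-32) − 43·(-89/106))/5 = 87/106.
Residuals: 20/53, -11/106, -67/53, 61/106, 22/53; SSR = 239/106.

SSR = 2.255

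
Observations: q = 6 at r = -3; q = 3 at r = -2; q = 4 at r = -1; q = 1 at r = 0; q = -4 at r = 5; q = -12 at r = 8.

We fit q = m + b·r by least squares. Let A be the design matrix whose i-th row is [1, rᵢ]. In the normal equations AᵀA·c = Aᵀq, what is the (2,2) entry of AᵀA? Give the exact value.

103

Row 2 ↔ basis r, column 2 ↔ basis r, so (AᵀA)_{2,2} = Σᵢ (r)·(r) = (-3)·(-3) + (-2)·(-2) + (-1)·(-1) + (0)·(0) + (5)·(5) + (8)·(8) = 103.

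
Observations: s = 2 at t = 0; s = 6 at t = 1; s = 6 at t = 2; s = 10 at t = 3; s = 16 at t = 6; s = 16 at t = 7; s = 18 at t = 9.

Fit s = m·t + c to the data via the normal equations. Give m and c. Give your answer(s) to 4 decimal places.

m = 1.7941, c = 3.3950

From the data, Σt·t = 180, Σt = 28, Σ1 = 7.
And Σt·s = 418, Σs = 74.
XᵀX·[m, c]ᵀ = Xᵀs becomes [[180, 28]; [28, 7]]·[m, c]ᵀ = [418, 74]ᵀ.
Δ = 180·7 − 28² = 476.
m = (418·7 − 28·74)/476 = 61/34; c = (180·74 − 28·418)/476 = 404/119.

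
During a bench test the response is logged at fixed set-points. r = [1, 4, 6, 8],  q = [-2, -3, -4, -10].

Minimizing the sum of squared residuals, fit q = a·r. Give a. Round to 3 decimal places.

Compute the Gram sums: Σr·r = 117.
And Σr·q = -118.
MᵀM·[a]ᵀ = Mᵀq becomes [[117]]·[a]ᵀ = [-118]ᵀ.
Hence a = -118 / 117 ≈ -1.00855.

a = -1.009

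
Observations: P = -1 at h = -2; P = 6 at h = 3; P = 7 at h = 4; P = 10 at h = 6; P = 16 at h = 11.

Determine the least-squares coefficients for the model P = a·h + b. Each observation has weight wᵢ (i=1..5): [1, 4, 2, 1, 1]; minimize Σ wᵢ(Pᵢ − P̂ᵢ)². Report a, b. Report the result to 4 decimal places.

a = 1.3026, b = 1.9342

Normal-equation sums: Σwᵢ·h·h = 229, Σwᵢ·h = 35, Σwᵢ·1 = 9.
Right-hand side: Σwᵢ·h·P = 366, Σwᵢ·P = 63.
MᵀWM·[a, b]ᵀ = MᵀWP becomes [[229, 35]; [35, 9]]·[a, b]ᵀ = [366, 63]ᵀ.
Eliminating b: 9·(row 1) − 35·(row 2) gives 836·a = 9·366 − 35·63 = 1089, so a = 99/76.
Then b = (63 − 35·(99/76))/9 = 147/76.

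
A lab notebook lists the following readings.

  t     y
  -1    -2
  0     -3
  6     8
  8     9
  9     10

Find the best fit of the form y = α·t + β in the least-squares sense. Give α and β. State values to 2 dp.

α = 1.35, β = -1.55

Forming XᵀX = [[182, 22]; [22, 5]] and Xᵀy = [212, 22]ᵀ gives XᵀX·[α, β]ᵀ = Xᵀy.
Eliminating β: 5·(row 1) − 22·(row 2) gives 426·α = 5·212 − 22·22 = 576, so α = 96/71.
Then β = (22 − 22·(96/71))/5 = -110/71.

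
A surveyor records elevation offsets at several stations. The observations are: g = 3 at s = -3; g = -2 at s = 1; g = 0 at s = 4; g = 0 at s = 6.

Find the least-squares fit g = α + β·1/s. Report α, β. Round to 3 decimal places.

α = 1.226, β = -3.602

Setting ∂/∂α … = 0 gives: 4·α + (13/12)·β = 1;  (13/12)·α + (173/144)·β = -3.
(Σ1 = 4, Σ1/s = 13/12, Σ1/s·1/s = 173/144, Σg = 1, Σ1/s·g = -3.)
det = 4·(173/144) − (13/12)² = 523/144.
α = (1·(173/144) − (13/12)·(-3))/(523/144) = 641/523; β = (4·(-3) − (13/12)·1)/(523/144) = -1884/523.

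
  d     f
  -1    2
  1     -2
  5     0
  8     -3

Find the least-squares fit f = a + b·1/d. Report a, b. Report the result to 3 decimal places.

a = -0.585, b = -2.036

Normal-equation sums: Σ1 = 4, Σ1/d = 13/40, Σ1/d·1/d = 3289/1600.
Right-hand side: Σf = -3, Σ1/d·f = -35/8.
Normal equations: [[4, 13/40]; [13/40, 3289/1600]]·[a, b]ᵀ = [-3, -35/8]ᵀ.
Determinant 4·(3289/1600) − (13/40)² = 12987/1600.
a = ((-3)·(3289/1600) − (13/40)·(-35/8))/(12987/1600) = -584/999; b = (4·(-35/8) − (13/40)·(-3))/(12987/1600) = -26440/12987.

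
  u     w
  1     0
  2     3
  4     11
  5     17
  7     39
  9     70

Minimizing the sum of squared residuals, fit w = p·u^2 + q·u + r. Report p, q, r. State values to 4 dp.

Normal-equation sums: Σu^2·u^2 = 9860, Σu^2·u = 1270, Σu^2 = 176, Σu·u = 176, Σu = 28, Σ1 = 6.
And Σu^2·w = 8194, Σu·w = 1038, Σw = 140.
So XᵀX·[p, q, r]ᵀ = Xᵀw: [[9860, 1270, 176]; [1270, 176, 28]; [176, 28, 6]]·[p, q, r]ᵀ = [8194, 1038, 140]ᵀ.
Solving the 3×3 system (Gaussian elimination) gives p = 9529/8733, q = -20207/8733, r = 6184/2911.

p = 1.0911, q = -2.3139, r = 2.1244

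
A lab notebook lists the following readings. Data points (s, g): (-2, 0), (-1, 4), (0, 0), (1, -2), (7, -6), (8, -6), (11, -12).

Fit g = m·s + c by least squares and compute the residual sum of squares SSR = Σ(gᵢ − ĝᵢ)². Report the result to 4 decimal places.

Sums needed: Σs·s = 240, Σs = 24, Σ1 = 7.
Right-hand side: Σs·g = -228, Σg = -22.
MᵀM·[m, c]ᵀ = Mᵀg becomes [[240, 24]; [24, 7]]·[m, c]ᵀ = [-228, -22]ᵀ.
Eliminating c: 7·(row 1) − 24·(row 2) gives 1104·m = 7·(-228) − 24·(-22) = -1068, so m = -89/92.
Then c = ((-22) − 24·(-89/92))/7 = 4/23.
Residuals: -97/46, 263/92, -4/23, -111/92, 55/92, 36/23, -141/92; SSR = 443/23.

SSR = 19.2609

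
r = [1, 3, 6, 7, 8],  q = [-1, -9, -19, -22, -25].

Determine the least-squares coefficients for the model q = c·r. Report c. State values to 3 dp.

c = -3.119

Entries of XᵀX: Σr·r = 159.
And Σr·q = -496.
XᵀX·[c]ᵀ = Xᵀq becomes [[159]]·[c]ᵀ = [-496]ᵀ.
Hence c = -496 / 159 ≈ -3.1195.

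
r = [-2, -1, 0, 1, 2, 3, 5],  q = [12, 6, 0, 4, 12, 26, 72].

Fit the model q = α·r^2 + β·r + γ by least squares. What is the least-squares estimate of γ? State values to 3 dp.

γ = 1.039

Entries of MᵀM: Σr^2·r^2 = 740, Σr^2·r = 152, Σr^2 = 44, Σr·r = 44, Σr = 8, Σ1 = 7.
Right-hand side: Σr^2·q = 2140, Σr·q = 436, Σq = 132.
So MᵀM·[α, β, γ]ᵀ = Mᵀq: [[740, 152, 44]; [152, 44, 8]; [44, 8, 7]]·[α, β, γ]ᵀ = [2140, 436, 132]ᵀ.
Row-reducing yields α = 221/77, β = -15/77, γ = 80/77.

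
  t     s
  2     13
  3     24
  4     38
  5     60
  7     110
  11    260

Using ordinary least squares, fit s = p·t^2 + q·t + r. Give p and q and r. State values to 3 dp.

p = 2.008, q = 1.396, r = 1.759

With design matrix X, XᵀX = [[18020, 1898, 224]; [1898, 224, 32]; [224, 32, 6]] and Xᵀs = [39226, 4180, 505]ᵀ.
Row-reducing yields p = 2046/1019, q = 1423/1019, r = 3585/2038.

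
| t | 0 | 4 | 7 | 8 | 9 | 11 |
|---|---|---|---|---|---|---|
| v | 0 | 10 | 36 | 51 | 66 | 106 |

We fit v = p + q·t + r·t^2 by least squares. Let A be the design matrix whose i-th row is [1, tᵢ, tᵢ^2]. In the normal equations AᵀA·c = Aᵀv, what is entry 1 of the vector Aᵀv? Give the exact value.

269

Entry 1 ↔ basis 1, so (Aᵀv)_{1} = Σᵢ vᵢ = (1)·(0) + (1)·(10) + (1)·(36) + (1)·(51) + (1)·(66) + (1)·(106) = 269.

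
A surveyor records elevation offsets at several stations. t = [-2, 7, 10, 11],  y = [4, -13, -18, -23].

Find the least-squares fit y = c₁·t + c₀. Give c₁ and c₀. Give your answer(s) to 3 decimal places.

Setting ∂/∂c₁ … = 0 gives: 274·c₁ + 26·c₀ = -532;  26·c₁ + 4·c₀ = -50.
(Σt·t = 274, Σt = 26, Σ1 = 4, Σt·y = -532, Σy = -50.)
Eliminating c₀: 4·(row 1) − 26·(row 2) gives 420·c₁ = 4·(-532) − 26·(-50) = -828, so c₁ = -69/35.
Then c₀ = ((-50) − 26·(-69/35))/4 = 11/35.

c₁ = -1.971, c₀ = 0.314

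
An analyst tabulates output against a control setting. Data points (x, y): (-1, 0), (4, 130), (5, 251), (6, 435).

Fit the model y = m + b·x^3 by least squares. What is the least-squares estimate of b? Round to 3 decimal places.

Normal-equation sums: Σ1 = 4, Σx^3 = 404, Σx^3·x^3 = 66378.
For Aᵀy: Σy = 816, Σx^3·y = 133655.
So AᵀA·[m, b]ᵀ = Aᵀy: [[4, 404]; [404, 66378]]·[m, b]ᵀ = [816, 133655]ᵀ.
Determinant 4·66378 − 404² = 102296.
m = (816·66378 − 404·133655)/102296 = 41957/25574; b = (4·133655 − 404·816)/102296 = 51239/25574.

b = 2.004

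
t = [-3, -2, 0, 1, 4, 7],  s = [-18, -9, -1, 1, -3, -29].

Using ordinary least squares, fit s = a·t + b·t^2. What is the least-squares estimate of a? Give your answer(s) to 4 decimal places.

a = 2.9320

The normal equations are: 79·a + 373·b = -142;  373·a + 2755·b = -1666.
Δ = 79·2755 − 373² = 78516.
a = ((-142)·2755 − 373·(-1666))/78516 = 19184/6543; b = (79·(-1666) − 373·(-142))/78516 = -6554/6543.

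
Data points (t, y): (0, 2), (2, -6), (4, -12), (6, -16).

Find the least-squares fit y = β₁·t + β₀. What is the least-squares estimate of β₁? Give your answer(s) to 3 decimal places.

The normal system MᵀM·[β₁, β₀]ᵀ = Mᵀy is [[56, 12]; [12, 4]]·[β₁, β₀]ᵀ = [-156, -32]ᵀ.
Determinant 56·4 − 12² = 80.
β₁ = ((-156)·4 − 12·(-32))/80 = -3; β₀ = (56·(-32) − 12·(-156))/80 = 1.

β₁ = -3.000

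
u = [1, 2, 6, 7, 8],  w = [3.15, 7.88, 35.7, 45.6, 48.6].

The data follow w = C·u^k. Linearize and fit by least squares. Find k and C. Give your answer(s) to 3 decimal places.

Taking logs, ln w = k·ln u + ln C, so regress ln w on ln u.
Σln u = 6.5103, Σ(ln u)² = 11.8015, Σln w = 14.4904, Σln u·ln w = 23.3457.
Equations: 11.8015·k + 6.5103·ln C = 23.3457;  6.5103·k + 5·ln C = 14.4904.
Solving (det = 16.6240): k = 1.34696, ln C = 1.14427, so C = exp(1.14427) = 3.14014.

k = 1.347, C = 3.140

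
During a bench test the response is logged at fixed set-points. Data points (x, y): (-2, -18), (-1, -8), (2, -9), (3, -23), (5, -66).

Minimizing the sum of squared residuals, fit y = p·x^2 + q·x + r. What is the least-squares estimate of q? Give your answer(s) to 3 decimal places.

q = 2.168

Sums needed: Σx^2·x^2 = 739, Σx^2·x = 151, Σx^2 = 43, Σx·x = 43, Σx = 7, Σ1 = 5.
Moment sums: Σx^2·y = -1973, Σx·y = -373, Σy = -124.
AᵀA·[p, q, r]ᵀ = Aᵀy becomes [[739, 151, 43]; [151, 43, 7]; [43, 7, 5]]·[p, q, r]ᵀ = [-1973, -373, -124]ᵀ.
Solving the 3×3 system (Gaussian elimination) gives p = -1874/627, q = 2719/1254, r = -81/38.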